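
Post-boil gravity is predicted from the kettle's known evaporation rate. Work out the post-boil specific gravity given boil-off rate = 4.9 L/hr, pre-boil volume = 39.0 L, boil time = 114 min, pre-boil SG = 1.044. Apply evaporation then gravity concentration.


V_post = V_pre − rate·(t/60);  SG_post = 1 + (SG_pre−1)·V_pre/V_post
V_post = 39.0 − 4.9·(114/60) = 29.6900
SG_post = 1 + (1.044 − 1)·39.0/29.6900

1.0578


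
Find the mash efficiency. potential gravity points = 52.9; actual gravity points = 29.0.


efficiency = actual / potential × 100
efficiency = 29.0 / 52.9 × 100

54.8204 %


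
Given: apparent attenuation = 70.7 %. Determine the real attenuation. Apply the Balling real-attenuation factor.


RA = AA · 0.8192
RA = 70.7 · 0.8192

57.9174 %


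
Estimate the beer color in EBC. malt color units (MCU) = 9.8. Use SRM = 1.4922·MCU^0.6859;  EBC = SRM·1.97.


SRM = 1.4922·9.8^0.6859 = 7.1402
EBC = 7.1402·1.97

14.0661 EBC


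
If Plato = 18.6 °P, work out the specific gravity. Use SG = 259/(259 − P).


SG = 259/(259 − 18.6)

1.0774


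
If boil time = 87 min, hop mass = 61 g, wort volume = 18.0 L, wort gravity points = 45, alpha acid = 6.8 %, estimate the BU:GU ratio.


U = 1.65·0.000125^(GP/1000)·(1−e^(−0.04t))/4.15;  IBU = (α/100)·m·U·1000/V;  BU:GU = IBU/GP
U = 1.65·0.000125^(45/1000)·(1−e^(−0.04·87))/4.15 = 0.2572
IBU = (6.8/100)·61·0.2572·1000/18.0 = 59.2616
BU:GU = 59.2616/45

1.3169


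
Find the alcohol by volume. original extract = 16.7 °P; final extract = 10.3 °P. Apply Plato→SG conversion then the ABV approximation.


SG = 259/(259 − P);  ABV = (OG − FG)·131.25
OG = 259/(259 − 16.7) = 1.0689
FG = 259/(259 − 10.3) = 1.0414
ABV = (1.0689 − 1.0414)·131.25

3.6104 % ABV


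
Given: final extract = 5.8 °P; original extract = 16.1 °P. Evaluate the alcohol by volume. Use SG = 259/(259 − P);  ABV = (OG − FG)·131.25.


OG = 259/(259 − 16.1) = 1.0663
FG = 259/(259 − 5.8) = 1.0229
ABV = (1.0663 − 1.0229)·131.25

5.6931 % ABV


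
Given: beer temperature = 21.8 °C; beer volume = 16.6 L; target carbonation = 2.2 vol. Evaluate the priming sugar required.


residual = 14.695·(0.01821 + 0.09011·e^(−0.04·T));  sugar = (target − residual)·4.0·V
residual = 14.695·(0.01821 + 0.09011·e^(−0.04·21.8)) = 0.8212
sugar = (2.2 − 0.8212)·4.0·16.6

91.5491 g


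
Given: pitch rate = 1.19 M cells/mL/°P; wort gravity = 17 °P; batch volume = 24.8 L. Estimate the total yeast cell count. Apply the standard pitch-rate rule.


cells (billions) = rate · V_L · °P
cells = 1.19 · 24.8 · 17

501.7040 billion cells


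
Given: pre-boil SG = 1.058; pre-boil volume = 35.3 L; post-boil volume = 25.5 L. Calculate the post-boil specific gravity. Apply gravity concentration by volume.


SG_post = 1 + (SG_pre − 1)·V_pre/V_post
pts_pre = (1.058 − 1)·1000 = 58.0000
pts_post = 58.0000·35.3/25.5 = 80.2902
SG_post = 1 + 80.2902/1000

1.0803


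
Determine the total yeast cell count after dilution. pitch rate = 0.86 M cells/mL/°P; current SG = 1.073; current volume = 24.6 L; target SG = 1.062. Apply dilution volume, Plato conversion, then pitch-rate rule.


V_w = V·((SG_c−1)/(SG_t−1)−1);  °P = 259 − 259/SG_t;  cells = rate·(V+V_w)·°P
V_w = 24.6·((1.073−1)/(1.062−1)−1) = 4.3645
V_final = 24.6 + 4.3645 = 28.9645
°P = 259 − 259/1.062 = 15.1205
cells = 0.86·28.9645·15.1205

376.6445 billion cells


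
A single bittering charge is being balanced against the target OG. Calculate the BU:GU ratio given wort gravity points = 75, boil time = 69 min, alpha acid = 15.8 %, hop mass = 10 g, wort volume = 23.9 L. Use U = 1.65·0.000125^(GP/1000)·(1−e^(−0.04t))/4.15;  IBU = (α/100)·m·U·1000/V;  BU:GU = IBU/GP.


U = 1.65·0.000125^(75/1000)·(1−e^(−0.04·69))/4.15 = 0.1898
IBU = (15.8/100)·10·0.1898·1000/23.9 = 12.5478
BU:GU = 12.5478/75

0.1673


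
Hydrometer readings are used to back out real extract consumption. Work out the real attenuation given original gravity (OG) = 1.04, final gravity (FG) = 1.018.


AA = (OG−FG)/(OG−1)·100;  RA = AA·0.8192
AA = (1.04 − 1.018)/(1.04 − 1)·100 = 55.0000
RA = 55.0000·0.8192

45.0560 %


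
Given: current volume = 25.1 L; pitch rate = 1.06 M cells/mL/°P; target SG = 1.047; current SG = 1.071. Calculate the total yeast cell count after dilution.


V_w = V·((SG_c−1)/(SG_t−1)−1);  °P = 259 − 259/SG_t;  cells = rate·(V+V_w)·°P
V_w = 25.1·((1.071−1)/(1.047−1)−1) = 12.8170
V_final = 25.1 + 12.8170 = 37.9170
°P = 259 − 259/1.047 = 11.6266
cells = 1.06·37.9170·11.6266

467.2949 billion cells


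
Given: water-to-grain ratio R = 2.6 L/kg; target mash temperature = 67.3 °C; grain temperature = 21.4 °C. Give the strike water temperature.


T_strike = (0.41/R)·(T_mash − T_grain) + T_mash
T_strike = (0.41/2.6)·(67.3 − 21.4) + 67.3

74.5381 °C


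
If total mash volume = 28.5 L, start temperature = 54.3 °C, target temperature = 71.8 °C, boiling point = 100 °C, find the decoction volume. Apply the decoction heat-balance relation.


V_dec = V_total·(T_target − T_start)/(T_boil − T_start)
V_dec = 28.5·(71.8 − 54.3)/(100 − 54.3)

10.9136 L


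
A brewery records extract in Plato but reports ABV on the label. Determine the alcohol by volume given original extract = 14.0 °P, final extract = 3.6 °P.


SG = 259/(259 − P);  ABV = (OG − FG)·131.25
OG = 259/(259 − 14.0) = 1.0571
FG = 259/(259 − 3.6) = 1.0141
ABV = (1.0571 − 1.0141)·131.25

5.6500 % ABV


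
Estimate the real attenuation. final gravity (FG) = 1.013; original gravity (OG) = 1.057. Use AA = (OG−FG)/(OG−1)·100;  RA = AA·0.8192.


AA = (1.057 − 1.013)/(1.057 − 1)·100 = 77.1930
RA = 77.1930·0.8192

63.2365 %


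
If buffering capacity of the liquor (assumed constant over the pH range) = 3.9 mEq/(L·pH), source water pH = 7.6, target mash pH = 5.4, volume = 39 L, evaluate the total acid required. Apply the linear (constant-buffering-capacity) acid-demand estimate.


acid = buffering capacity · (pH_source − pH_target) · V
acid = 3.9 · (7.6 − 5.4) · 39

334.6200 mEq


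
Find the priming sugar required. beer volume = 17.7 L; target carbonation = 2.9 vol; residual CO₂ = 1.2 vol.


sugar = (target − residual)·4.0·V
sugar = (2.9 − 1.2)·4.0·17.7

120.3600 g


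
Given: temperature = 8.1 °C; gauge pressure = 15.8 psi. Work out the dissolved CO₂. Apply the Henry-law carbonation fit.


vols = (P + 14.695)·(0.01821 + 0.09011·e^(−0.04·T))
vols = (15.8 + 14.695)·(0.01821 + 0.09011·e^(−0.04·8.1))

2.5427 volumes


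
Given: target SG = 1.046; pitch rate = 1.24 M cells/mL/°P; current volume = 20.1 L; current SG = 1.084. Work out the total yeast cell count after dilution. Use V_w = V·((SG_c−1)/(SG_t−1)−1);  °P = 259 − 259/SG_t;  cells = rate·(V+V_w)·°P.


V_w = 20.1·((1.084−1)/(1.046−1)−1) = 16.6043
V_final = 20.1 + 16.6043 = 36.7043
°P = 259 − 259/1.046 = 11.3901
cells = 1.24·36.7043·11.3901

518.4001 billion cells


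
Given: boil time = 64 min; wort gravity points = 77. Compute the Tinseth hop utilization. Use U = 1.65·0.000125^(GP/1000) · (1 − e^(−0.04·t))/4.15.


bigness = 1.65·0.000125^(77/1000) = 0.8259
boil_factor = (1 − e^(−0.04·64))/4.15 = 0.2223
U = 0.8259 · 0.2223

0.1836


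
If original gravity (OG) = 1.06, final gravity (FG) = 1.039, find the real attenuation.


AA = (OG−FG)/(OG−1)·100;  RA = AA·0.8192
AA = (1.06 − 1.039)/(1.06 − 1)·100 = 35.0000
RA = 35.0000·0.8192

28.6720 %


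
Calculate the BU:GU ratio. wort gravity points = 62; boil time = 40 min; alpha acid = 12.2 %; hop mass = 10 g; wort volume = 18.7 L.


U = 1.65·0.000125^(GP/1000)·(1−e^(−0.04t))/4.15;  IBU = (α/100)·m·U·1000/V;  BU:GU = IBU/GP
U = 1.65·0.000125^(62/1000)·(1−e^(−0.04·40))/4.15 = 0.1818
IBU = (12.2/100)·10·0.1818·1000/18.7 = 11.8583
BU:GU = 11.8583/62

0.1913


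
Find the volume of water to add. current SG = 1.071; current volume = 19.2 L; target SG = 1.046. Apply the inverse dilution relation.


V_water = V·((SG_curr − 1)/(SG_target − 1) − 1)
V_water = 19.2·((1.071 − 1)/(1.046 − 1) − 1)

10.4348 L


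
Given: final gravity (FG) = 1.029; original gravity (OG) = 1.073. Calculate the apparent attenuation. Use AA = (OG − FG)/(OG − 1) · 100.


AA = (1.073 − 1.029)/(1.073 − 1) · 100

60.2740 %


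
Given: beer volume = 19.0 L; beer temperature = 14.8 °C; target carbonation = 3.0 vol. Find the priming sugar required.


residual = 14.695·(0.01821 + 0.09011·e^(−0.04·T));  sugar = (target − residual)·4.0·V
residual = 14.695·(0.01821 + 0.09011·e^(−0.04·14.8)) = 1.0002
sugar = (3.0 − 1.0002)·4.0·19.0

151.9885 g


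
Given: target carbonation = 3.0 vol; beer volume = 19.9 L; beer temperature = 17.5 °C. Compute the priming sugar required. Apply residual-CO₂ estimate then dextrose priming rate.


residual = 14.695·(0.01821 + 0.09011·e^(−0.04·T));  sugar = (target − residual)·4.0·V
residual = 14.695·(0.01821 + 0.09011·e^(−0.04·17.5)) = 0.9252
sugar = (3.0 − 0.9252)·4.0·19.9

165.1575 g


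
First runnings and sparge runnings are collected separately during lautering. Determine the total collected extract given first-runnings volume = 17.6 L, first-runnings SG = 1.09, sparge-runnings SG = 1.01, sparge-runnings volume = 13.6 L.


total = Σ (SG_i − 1)·1000·V_i
first = (1.09 − 1)·1000·17.6 = 1584.0000
sparge = (1.01 − 1)·1000·13.6 = 136.0000
total = 1584.0000 + 136.0000

1720.0000 gravity·L


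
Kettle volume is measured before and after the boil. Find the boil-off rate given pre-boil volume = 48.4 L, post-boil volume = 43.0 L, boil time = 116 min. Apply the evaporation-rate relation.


rate = (V_pre − V_post) / (t_min/60)
rate = (48.4 − 43.0) / (116/60)

2.7931 L/hr


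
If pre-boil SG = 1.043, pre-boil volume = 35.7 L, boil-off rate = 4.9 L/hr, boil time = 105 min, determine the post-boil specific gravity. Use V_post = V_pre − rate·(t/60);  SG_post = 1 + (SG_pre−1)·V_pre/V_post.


V_post = 35.7 − 4.9·(105/60) = 27.1250
SG_post = 1 + (1.043 − 1)·35.7/27.1250

1.0566


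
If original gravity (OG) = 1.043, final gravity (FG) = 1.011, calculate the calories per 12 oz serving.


ABW = (OG−FG)·131.25·0.79/FG;  °P = 259 − 259/SG (for OG→OE and FG→AE);  RE = 0.1808·OE + 0.8192·AE;  Cal = (6.9·ABW + 4·(RE−0.1))·FG·3.55
ABW = (1.043 − 1.011)·131.25·0.79/1.011 = 3.2819
OE = 259 − 259/1.043 = 10.6779 °P
AE = 259 − 259/1.011 = 2.8180 °P
RE = 0.1808·10.6779 + 0.8192·2.8180 = 4.2391 °P
Cal = (6.9·3.2819 + 4·(4.2391−0.1))·1.011·3.55

140.6956 kcal


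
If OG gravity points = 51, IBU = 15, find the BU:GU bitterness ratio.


BU:GU = IBU / OG_points
BU:GU = 15 / 51

0.2941


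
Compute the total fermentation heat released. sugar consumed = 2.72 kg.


Q = m_sugar · 590 kJ/kg
Q = 2.72 · 590

1604.8000 kJ


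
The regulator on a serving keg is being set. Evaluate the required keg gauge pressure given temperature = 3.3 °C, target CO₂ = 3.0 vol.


psi = vols/(0.01821 + 0.09011·e^(−0.04·T)) − 14.695
psi = 3.0/(0.01821 + 0.09011·e^(−0.04·3.3)) − 14.695

16.1765 psi


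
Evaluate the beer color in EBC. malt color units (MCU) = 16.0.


SRM = 1.4922·MCU^0.6859;  EBC = SRM·1.97
SRM = 1.4922·16.0^0.6859 = 9.9939
EBC = 9.9939·1.97

19.6879 EBC


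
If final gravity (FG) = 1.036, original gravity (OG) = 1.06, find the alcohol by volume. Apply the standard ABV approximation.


ABV = (OG − FG) · 131.25
ABV = (1.06 − 1.036) · 131.25

3.1500 % ABV


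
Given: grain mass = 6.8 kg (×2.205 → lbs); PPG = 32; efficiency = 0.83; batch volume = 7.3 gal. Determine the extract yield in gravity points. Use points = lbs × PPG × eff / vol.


lbs = 6.8 × 2.205 = 14.9940
points = 14.9940 × 32 × 0.83 / 7.3

54.5535 points


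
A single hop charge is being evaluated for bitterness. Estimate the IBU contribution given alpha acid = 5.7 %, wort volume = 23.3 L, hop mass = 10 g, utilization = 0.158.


IBU = (α/100)·mass·U·1000 / V
IBU = (5.7/100)·10·0.158·1000 / 23.3

3.8652 IBU


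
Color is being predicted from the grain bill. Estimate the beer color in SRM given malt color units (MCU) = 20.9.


SRM = 1.4922 · MCU^0.6859
SRM = 1.4922 · 20.9^0.6859

12.0037 SRM


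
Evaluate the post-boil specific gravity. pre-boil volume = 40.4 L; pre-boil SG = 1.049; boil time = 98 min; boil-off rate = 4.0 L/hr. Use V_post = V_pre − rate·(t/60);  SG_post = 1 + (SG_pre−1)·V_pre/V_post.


V_post = 40.4 − 4.0·(98/60) = 33.8667
SG_post = 1 + (1.049 − 1)·40.4/33.8667

1.0585


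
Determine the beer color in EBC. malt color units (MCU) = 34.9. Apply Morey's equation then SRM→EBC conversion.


SRM = 1.4922·MCU^0.6859;  EBC = SRM·1.97
SRM = 1.4922·34.9^0.6859 = 17.0628
EBC = 17.0628·1.97

33.6138 EBC


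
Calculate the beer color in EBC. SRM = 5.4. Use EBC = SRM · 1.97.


EBC = 5.4 · 1.97

10.6380 EBC


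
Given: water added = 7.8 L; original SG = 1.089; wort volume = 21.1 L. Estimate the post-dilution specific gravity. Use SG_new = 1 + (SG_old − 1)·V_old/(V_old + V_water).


pts = (1.089 − 1)·1000·21.1/(21.1 + 7.8) = 64.9792
SG_new = 1 + 64.9792/1000

1.0650


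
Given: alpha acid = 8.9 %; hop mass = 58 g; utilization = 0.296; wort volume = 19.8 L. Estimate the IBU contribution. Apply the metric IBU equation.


IBU = (α/100)·mass·U·1000 / V
IBU = (8.9/100)·58·0.296·1000 / 19.8

77.1693 IBU


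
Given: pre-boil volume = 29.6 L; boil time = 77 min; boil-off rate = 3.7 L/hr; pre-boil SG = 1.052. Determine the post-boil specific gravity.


V_post = V_pre − rate·(t/60);  SG_post = 1 + (SG_pre−1)·V_pre/V_post
V_post = 29.6 − 3.7·(77/60) = 24.8517
SG_post = 1 + (1.052 − 1)·29.6/24.8517

1.0619


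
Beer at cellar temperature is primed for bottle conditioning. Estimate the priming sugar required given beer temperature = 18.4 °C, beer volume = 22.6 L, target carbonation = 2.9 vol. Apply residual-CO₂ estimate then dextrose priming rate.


residual = 14.695·(0.01821 + 0.09011·e^(−0.04·T));  sugar = (target − residual)·4.0·V
residual = 14.695·(0.01821 + 0.09011·e^(−0.04·18.4)) = 0.9019
sugar = (2.9 − 0.9019)·4.0·22.6

180.6277 g


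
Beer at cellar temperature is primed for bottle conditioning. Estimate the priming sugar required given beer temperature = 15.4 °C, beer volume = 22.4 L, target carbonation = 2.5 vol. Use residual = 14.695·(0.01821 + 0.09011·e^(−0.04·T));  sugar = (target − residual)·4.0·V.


residual = 14.695·(0.01821 + 0.09011·e^(−0.04·15.4)) = 0.9828
sugar = (2.5 − 0.9828)·4.0·22.4

135.9430 g


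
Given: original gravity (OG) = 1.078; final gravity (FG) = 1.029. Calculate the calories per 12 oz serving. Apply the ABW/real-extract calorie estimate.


ABW = (OG−FG)·131.25·0.79/FG;  °P = 259 − 259/SG (for OG→OE and FG→AE);  RE = 0.1808·OE + 0.8192·AE;  Cal = (6.9·ABW + 4·(RE−0.1))·FG·3.55
ABW = (1.078 − 1.029)·131.25·0.79/1.029 = 4.9375
OE = 259 − 259/1.078 = 18.7403 °P
AE = 259 − 259/1.029 = 7.2993 °P
RE = 0.1808·18.7403 + 0.8192·7.2993 = 9.3678 °P
Cal = (6.9·4.9375 + 4·(9.3678−0.1))·1.029·3.55

259.8713 kcal


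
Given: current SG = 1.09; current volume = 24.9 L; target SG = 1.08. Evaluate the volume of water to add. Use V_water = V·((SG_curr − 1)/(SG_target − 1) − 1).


V_water = 24.9·((1.09 − 1)/(1.08 − 1) − 1)

3.1125 L


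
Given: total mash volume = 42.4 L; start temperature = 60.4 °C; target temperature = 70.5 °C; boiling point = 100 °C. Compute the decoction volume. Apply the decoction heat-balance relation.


V_dec = V_total·(T_target − T_start)/(T_boil − T_start)
V_dec = 42.4·(70.5 − 60.4)/(100 − 60.4)

10.8141 L


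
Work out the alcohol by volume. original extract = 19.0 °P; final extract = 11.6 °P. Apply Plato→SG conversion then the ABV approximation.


SG = 259/(259 − P);  ABV = (OG − FG)·131.25
OG = 259/(259 − 19.0) = 1.0792
FG = 259/(259 − 11.6) = 1.0469
ABV = (1.0792 − 1.0469)·131.25

4.2366 % ABV


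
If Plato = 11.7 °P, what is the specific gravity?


SG = 259/(259 − P)
SG = 259/(259 − 11.7)

1.0473


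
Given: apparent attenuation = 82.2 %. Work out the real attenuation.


RA = AA · 0.8192
RA = 82.2 · 0.8192

67.3382 %


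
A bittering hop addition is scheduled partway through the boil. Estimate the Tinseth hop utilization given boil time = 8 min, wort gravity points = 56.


U = 1.65·0.000125^(GP/1000) · (1 − e^(−0.04·t))/4.15
bigness = 1.65·0.000125^(56/1000) = 0.9975
boil_factor = (1 − e^(−0.04·8))/4.15 = 0.0660
U = 0.9975 · 0.0660

0.0658


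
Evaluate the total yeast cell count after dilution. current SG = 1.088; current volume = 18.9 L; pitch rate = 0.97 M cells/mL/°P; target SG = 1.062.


V_w = V·((SG_c−1)/(SG_t−1)−1);  °P = 259 − 259/SG_t;  cells = rate·(V+V_w)·°P
V_w = 18.9·((1.088−1)/(1.062−1)−1) = 7.9258
V_final = 18.9 + 7.9258 = 26.8258
°P = 259 − 259/1.062 = 15.1205
cells = 0.97·26.8258·15.1205

393.4517 billion cells


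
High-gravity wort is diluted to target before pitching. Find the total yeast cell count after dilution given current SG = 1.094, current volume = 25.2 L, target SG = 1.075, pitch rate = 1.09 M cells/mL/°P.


V_w = V·((SG_c−1)/(SG_t−1)−1);  °P = 259 − 259/SG_t;  cells = rate·(V+V_w)·°P
V_w = 25.2·((1.094−1)/(1.075−1)−1) = 6.3840
V_final = 25.2 + 6.3840 = 31.5840
°P = 259 − 259/1.075 = 18.0698
cells = 1.09·31.5840·18.0698

622.0799 billion cells


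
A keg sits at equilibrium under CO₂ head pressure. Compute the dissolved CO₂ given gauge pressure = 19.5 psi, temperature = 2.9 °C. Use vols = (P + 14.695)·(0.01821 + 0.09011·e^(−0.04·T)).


vols = (19.5 + 14.695)·(0.01821 + 0.09011·e^(−0.04·2.9))

3.3665 volumes


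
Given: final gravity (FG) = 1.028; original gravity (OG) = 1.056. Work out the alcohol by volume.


ABV = (OG − FG) · 131.25
ABV = (1.056 − 1.028) · 131.25

3.6750 % ABV


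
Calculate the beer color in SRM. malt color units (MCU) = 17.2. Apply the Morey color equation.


SRM = 1.4922 · MCU^0.6859
SRM = 1.4922 · 17.2^0.6859

10.5021 SRM


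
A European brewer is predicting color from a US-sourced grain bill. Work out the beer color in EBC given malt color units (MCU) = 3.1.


SRM = 1.4922·MCU^0.6859;  EBC = SRM·1.97
SRM = 1.4922·3.1^0.6859 = 3.2423
EBC = 3.2423·1.97

6.3873 EBC


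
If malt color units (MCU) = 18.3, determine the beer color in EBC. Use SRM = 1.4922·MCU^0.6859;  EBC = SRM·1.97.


SRM = 1.4922·18.3^0.6859 = 10.9583
EBC = 10.9583·1.97

21.5878 EBC


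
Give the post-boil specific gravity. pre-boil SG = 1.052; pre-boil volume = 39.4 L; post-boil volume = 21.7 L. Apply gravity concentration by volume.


SG_post = 1 + (SG_pre − 1)·V_pre/V_post
pts_pre = (1.052 − 1)·1000 = 52.0000
pts_post = 52.0000·39.4/21.7 = 94.4147
SG_post = 1 + 94.4147/1000

1.0944


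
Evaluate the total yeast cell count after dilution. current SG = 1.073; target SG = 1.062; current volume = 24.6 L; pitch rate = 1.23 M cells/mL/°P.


V_w = V·((SG_c−1)/(SG_t−1)−1);  °P = 259 − 259/SG_t;  cells = rate·(V+V_w)·°P
V_w = 24.6·((1.073−1)/(1.062−1)−1) = 4.3645
V_final = 24.6 + 4.3645 = 28.9645
°P = 259 − 259/1.062 = 15.1205
cells = 1.23·28.9645·15.1205

538.6893 billion cells


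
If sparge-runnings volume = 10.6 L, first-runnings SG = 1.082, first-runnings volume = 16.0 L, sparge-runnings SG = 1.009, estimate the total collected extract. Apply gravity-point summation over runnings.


total = Σ (SG_i − 1)·1000·V_i
first = (1.082 − 1)·1000·16.0 = 1312.0000
sparge = (1.009 − 1)·1000·10.6 = 95.4000
total = 1312.0000 + 95.4000

1407.4000 gravity·L


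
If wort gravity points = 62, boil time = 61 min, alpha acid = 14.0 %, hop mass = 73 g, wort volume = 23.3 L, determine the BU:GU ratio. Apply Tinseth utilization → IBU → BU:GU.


U = 1.65·0.000125^(GP/1000)·(1−e^(−0.04t))/4.15;  IBU = (α/100)·m·U·1000/V;  BU:GU = IBU/GP
U = 1.65·0.000125^(62/1000)·(1−e^(−0.04·61))/4.15 = 0.2079
IBU = (14.0/100)·73·0.2079·1000/23.3 = 91.1871
BU:GU = 91.1871/62

1.4708


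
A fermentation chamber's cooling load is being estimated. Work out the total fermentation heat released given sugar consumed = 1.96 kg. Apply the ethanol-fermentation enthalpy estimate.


Q = m_sugar · 590 kJ/kg
Q = 1.96 · 590

1156.4000 kJ


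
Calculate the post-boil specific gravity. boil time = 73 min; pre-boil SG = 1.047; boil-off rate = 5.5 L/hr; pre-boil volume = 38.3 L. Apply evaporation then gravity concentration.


V_post = V_pre − rate·(t/60);  SG_post = 1 + (SG_pre−1)·V_pre/V_post
V_post = 38.3 − 5.5·(73/60) = 31.6083
SG_post = 1 + (1.047 − 1)·38.3/31.6083

1.0570


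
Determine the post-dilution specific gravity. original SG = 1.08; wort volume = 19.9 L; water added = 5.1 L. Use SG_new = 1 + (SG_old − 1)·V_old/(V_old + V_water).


pts = (1.08 − 1)·1000·19.9/(19.9 + 5.1) = 63.6800
SG_new = 1 + 63.6800/1000

1.0637


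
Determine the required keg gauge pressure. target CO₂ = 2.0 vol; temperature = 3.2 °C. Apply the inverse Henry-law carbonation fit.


psi = vols/(0.01821 + 0.09011·e^(−0.04·T)) − 14.695
psi = 2.0/(0.01821 + 0.09011·e^(−0.04·3.2)) − 14.695

5.8192 psi


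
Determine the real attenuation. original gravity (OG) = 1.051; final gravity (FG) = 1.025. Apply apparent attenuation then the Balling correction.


AA = (OG−FG)/(OG−1)·100;  RA = AA·0.8192
AA = (1.051 − 1.025)/(1.051 − 1)·100 = 50.9804
RA = 50.9804·0.8192

41.7631 %


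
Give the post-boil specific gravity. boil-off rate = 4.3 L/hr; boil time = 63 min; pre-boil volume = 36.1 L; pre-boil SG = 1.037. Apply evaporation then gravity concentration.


V_post = V_pre − rate·(t/60);  SG_post = 1 + (SG_pre−1)·V_pre/V_post
V_post = 36.1 − 4.3·(63/60) = 31.5850
SG_post = 1 + (1.037 − 1)·36.1/31.5850

1.0423


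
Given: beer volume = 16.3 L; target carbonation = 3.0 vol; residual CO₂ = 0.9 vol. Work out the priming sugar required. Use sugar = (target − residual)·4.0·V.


sugar = (3.0 − 0.9)·4.0·16.3

136.9200 g


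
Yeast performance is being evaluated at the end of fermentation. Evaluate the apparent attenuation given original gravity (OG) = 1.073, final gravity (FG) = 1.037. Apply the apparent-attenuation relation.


AA = (OG − FG)/(OG − 1) · 100
AA = (1.073 − 1.037)/(1.073 − 1) · 100

49.3151 %


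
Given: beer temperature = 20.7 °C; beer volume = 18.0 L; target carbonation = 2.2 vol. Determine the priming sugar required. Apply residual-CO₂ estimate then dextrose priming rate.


residual = 14.695·(0.01821 + 0.09011·e^(−0.04·T));  sugar = (target − residual)·4.0·V
residual = 14.695·(0.01821 + 0.09011·e^(−0.04·20.7)) = 0.8462
sugar = (2.2 − 0.8462)·4.0·18.0

97.4769 g


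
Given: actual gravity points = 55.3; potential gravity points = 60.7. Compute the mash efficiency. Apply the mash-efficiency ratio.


efficiency = actual / potential × 100
efficiency = 55.3 / 60.7 × 100

91.1038 %


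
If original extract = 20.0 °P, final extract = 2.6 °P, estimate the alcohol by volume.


SG = 259/(259 − P);  ABV = (OG − FG)·131.25
OG = 259/(259 − 20.0) = 1.0837
FG = 259/(259 − 2.6) = 1.0101
ABV = (1.0837 − 1.0101)·131.25

9.6523 % ABV


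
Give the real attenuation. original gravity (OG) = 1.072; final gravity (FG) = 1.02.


AA = (OG−FG)/(OG−1)·100;  RA = AA·0.8192
AA = (1.072 − 1.02)/(1.072 − 1)·100 = 72.2222
RA = 72.2222·0.8192

59.1644 %


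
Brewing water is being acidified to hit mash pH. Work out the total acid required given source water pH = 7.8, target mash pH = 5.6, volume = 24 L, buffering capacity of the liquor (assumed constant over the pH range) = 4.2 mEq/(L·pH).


acid = buffering capacity · (pH_source − pH_target) · V
acid = 4.2 · (7.8 − 5.6) · 24

221.7600 mEq


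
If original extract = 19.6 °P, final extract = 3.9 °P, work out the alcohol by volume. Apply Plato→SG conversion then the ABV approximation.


SG = 259/(259 − P);  ABV = (OG − FG)·131.25
OG = 259/(259 − 19.6) = 1.0819
FG = 259/(259 − 3.9) = 1.0153
ABV = (1.0819 − 1.0153)·131.25

8.7390 % ABV


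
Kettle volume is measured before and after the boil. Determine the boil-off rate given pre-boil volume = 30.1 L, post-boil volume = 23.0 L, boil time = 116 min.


rate = (V_pre − V_post) / (t_min/60)
rate = (30.1 − 23.0) / (116/60)

3.6724 L/hr


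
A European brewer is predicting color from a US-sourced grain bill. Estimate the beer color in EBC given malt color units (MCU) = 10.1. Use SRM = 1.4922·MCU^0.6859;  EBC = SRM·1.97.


SRM = 1.4922·10.1^0.6859 = 7.2894
EBC = 7.2894·1.97

14.3601 EBC


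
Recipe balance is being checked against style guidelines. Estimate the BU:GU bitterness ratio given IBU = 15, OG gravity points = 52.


BU:GU = IBU / OG_points
BU:GU = 15 / 52

0.2885


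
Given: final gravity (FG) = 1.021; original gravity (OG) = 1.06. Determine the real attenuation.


AA = (OG−FG)/(OG−1)·100;  RA = AA·0.8192
AA = (1.06 − 1.021)/(1.06 − 1)·100 = 65.0000
RA = 65.0000·0.8192

53.2480 %


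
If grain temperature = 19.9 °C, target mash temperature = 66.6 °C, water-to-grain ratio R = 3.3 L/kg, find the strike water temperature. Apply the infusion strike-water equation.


T_strike = (0.41/R)·(T_mash − T_grain) + T_mash
T_strike = (0.41/3.3)·(66.6 − 19.9) + 66.6

72.4021 °C


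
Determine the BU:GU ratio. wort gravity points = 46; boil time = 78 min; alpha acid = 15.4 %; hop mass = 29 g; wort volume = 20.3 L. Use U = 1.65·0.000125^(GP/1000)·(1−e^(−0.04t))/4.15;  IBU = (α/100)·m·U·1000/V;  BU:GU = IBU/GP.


U = 1.65·0.000125^(46/1000)·(1−e^(−0.04·78))/4.15 = 0.2514
IBU = (15.4/100)·29·0.2514·1000/20.3 = 55.2972
BU:GU = 55.2972/46

1.2021


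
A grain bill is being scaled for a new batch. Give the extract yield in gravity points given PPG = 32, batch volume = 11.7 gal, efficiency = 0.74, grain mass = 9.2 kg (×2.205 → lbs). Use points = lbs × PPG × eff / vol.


lbs = 9.2 × 2.205 = 20.2860
points = 20.2860 × 32 × 0.74 / 11.7

41.0575 points


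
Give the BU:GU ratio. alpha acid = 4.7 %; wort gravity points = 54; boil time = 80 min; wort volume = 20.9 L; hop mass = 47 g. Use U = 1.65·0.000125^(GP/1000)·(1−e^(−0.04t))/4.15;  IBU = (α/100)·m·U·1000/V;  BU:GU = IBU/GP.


U = 1.65·0.000125^(54/1000)·(1−e^(−0.04·80))/4.15 = 0.2347
IBU = (4.7/100)·47·0.2347·1000/20.9 = 24.8110
BU:GU = 24.8110/54

0.4595


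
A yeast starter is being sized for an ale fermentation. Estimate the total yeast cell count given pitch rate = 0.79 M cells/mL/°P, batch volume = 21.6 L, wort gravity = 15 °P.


cells (billions) = rate · V_L · °P
cells = 0.79 · 21.6 · 15

255.9600 billion cells


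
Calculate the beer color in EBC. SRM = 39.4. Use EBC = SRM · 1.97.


EBC = 39.4 · 1.97

77.6180 EBC


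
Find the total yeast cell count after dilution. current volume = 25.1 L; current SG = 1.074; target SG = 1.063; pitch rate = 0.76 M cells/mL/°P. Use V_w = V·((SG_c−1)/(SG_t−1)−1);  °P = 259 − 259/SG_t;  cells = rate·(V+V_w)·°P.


V_w = 25.1·((1.074−1)/(1.063−1)−1) = 4.3825
V_final = 25.1 + 4.3825 = 29.4825
°P = 259 − 259/1.063 = 15.3500
cells = 0.76·29.4825·15.3500

343.9423 billion cells


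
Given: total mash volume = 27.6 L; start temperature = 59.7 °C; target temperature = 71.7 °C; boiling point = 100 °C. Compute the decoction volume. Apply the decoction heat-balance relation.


V_dec = V_total·(T_target − T_start)/(T_boil − T_start)
V_dec = 27.6·(71.7 − 59.7)/(100 − 59.7)

8.2184 L


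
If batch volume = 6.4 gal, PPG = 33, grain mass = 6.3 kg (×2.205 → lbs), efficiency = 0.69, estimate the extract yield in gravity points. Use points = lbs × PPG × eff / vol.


lbs = 6.3 × 2.205 = 13.8915
points = 13.8915 × 33 × 0.69 / 6.4

49.4234 points


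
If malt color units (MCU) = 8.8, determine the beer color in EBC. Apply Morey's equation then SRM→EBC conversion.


SRM = 1.4922·MCU^0.6859;  EBC = SRM·1.97
SRM = 1.4922·8.8^0.6859 = 6.6320
EBC = 6.6320·1.97

13.0651 EBC


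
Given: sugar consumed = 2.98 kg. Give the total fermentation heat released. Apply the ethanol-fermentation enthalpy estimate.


Q = m_sugar · 590 kJ/kg
Q = 2.98 · 590

1758.2000 kJ


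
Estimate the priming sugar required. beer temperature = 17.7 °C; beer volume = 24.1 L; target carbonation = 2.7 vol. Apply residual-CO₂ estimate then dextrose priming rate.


residual = 14.695·(0.01821 + 0.09011·e^(−0.04·T));  sugar = (target − residual)·4.0·V
residual = 14.695·(0.01821 + 0.09011·e^(−0.04·17.7)) = 0.9199
sugar = (2.7 − 0.9199)·4.0·24.1

171.5999 g


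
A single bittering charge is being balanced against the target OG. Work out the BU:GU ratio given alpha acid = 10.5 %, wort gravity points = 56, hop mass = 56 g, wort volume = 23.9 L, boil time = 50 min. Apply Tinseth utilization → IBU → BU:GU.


U = 1.65·0.000125^(GP/1000)·(1−e^(−0.04t))/4.15;  IBU = (α/100)·m·U·1000/V;  BU:GU = IBU/GP
U = 1.65·0.000125^(56/1000)·(1−e^(−0.04·50))/4.15 = 0.2078
IBU = (10.5/100)·56·0.2078·1000/23.9 = 51.1317
BU:GU = 51.1317/56

0.9131


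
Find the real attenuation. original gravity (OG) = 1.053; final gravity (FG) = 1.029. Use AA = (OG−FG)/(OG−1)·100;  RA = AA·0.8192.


AA = (1.053 − 1.029)/(1.053 − 1)·100 = 45.2830
RA = 45.2830·0.8192

37.0958 %


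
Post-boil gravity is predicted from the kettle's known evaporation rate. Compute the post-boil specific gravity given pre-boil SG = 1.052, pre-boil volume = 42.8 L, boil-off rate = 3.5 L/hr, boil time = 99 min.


V_post = V_pre − rate·(t/60);  SG_post = 1 + (SG_pre−1)·V_pre/V_post
V_post = 42.8 − 3.5·(99/60) = 37.0250
SG_post = 1 + (1.052 − 1)·42.8/37.0250

1.0601


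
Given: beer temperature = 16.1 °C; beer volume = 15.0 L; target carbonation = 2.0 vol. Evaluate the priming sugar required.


residual = 14.695·(0.01821 + 0.09011·e^(−0.04·T));  sugar = (target − residual)·4.0·V
residual = 14.695·(0.01821 + 0.09011·e^(−0.04·16.1)) = 0.9630
sugar = (2.0 − 0.9630)·4.0·15.0

62.2181 g


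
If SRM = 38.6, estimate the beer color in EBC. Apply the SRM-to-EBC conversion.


EBC = SRM · 1.97
EBC = 38.6 · 1.97

76.0420 EBC


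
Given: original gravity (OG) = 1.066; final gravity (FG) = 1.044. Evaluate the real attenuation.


AA = (OG−FG)/(OG−1)·100;  RA = AA·0.8192
AA = (1.066 − 1.044)/(1.066 − 1)·100 = 33.3333
RA = 33.3333·0.8192

27.3067 %


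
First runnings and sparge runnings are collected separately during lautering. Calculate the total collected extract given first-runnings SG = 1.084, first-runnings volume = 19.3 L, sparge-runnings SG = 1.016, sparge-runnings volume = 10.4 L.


total = Σ (SG_i − 1)·1000·V_i
first = (1.084 − 1)·1000·19.3 = 1621.2000
sparge = (1.016 − 1)·1000·10.4 = 166.4000
total = 1621.2000 + 166.4000

1787.6000 gravity·L


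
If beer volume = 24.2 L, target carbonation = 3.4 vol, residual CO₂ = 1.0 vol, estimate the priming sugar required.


sugar = (target − residual)·4.0·V
sugar = (3.4 − 1.0)·4.0·24.2

232.3200 g


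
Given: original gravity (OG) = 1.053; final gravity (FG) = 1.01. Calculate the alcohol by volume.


ABV = (OG − FG) · 131.25
ABV = (1.053 − 1.01) · 131.25

5.6437 % ABV


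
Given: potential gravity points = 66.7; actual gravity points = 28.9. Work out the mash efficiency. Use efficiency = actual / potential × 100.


efficiency = 28.9 / 66.7 × 100

43.3283 %


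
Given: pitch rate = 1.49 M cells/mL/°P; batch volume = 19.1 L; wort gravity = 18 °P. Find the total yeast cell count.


cells (billions) = rate · V_L · °P
cells = 1.49 · 19.1 · 18

512.2620 billion cells


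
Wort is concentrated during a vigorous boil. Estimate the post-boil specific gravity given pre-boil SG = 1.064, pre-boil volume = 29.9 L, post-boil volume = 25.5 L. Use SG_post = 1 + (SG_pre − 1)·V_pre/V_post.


pts_pre = (1.064 − 1)·1000 = 64.0000
pts_post = 64.0000·29.9/25.5 = 75.0431
SG_post = 1 + 75.0431/1000

1.0750


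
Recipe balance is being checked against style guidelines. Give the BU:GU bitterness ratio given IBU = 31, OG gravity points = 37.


BU:GU = IBU / OG_points
BU:GU = 31 / 37

0.8378


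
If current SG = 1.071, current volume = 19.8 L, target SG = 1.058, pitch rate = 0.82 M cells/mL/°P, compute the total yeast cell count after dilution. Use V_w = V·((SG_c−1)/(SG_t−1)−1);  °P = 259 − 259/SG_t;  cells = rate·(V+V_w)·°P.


V_w = 19.8·((1.071−1)/(1.058−1)−1) = 4.4379
V_final = 19.8 + 4.4379 = 24.2379
°P = 259 − 259/1.058 = 14.1985
cells = 0.82·24.2379·14.1985

282.1964 billion cells


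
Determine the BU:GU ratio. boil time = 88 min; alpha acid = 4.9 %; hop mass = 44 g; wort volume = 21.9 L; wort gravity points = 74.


U = 1.65·0.000125^(GP/1000)·(1−e^(−0.04t))/4.15;  IBU = (α/100)·m·U·1000/V;  BU:GU = IBU/GP
U = 1.65·0.000125^(74/1000)·(1−e^(−0.04·88))/4.15 = 0.1984
IBU = (4.9/100)·44·0.1984·1000/21.9 = 19.5327
BU:GU = 19.5327/74

0.2640


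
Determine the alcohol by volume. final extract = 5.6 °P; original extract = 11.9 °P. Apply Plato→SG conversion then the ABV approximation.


SG = 259/(259 − P);  ABV = (OG − FG)·131.25
OG = 259/(259 − 11.9) = 1.0482
FG = 259/(259 − 5.6) = 1.0221
ABV = (1.0482 − 1.0221)·131.25

3.4203 % ABV


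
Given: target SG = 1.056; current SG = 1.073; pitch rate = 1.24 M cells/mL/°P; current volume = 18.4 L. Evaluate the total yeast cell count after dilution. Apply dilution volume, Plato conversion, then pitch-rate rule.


V_w = V·((SG_c−1)/(SG_t−1)−1);  °P = 259 − 259/SG_t;  cells = rate·(V+V_w)·°P
V_w = 18.4·((1.073−1)/(1.056−1)−1) = 5.5857
V_final = 18.4 + 5.5857 = 23.9857
°P = 259 − 259/1.056 = 13.7348
cells = 1.24·23.9857·13.7348

408.5058 billion cells


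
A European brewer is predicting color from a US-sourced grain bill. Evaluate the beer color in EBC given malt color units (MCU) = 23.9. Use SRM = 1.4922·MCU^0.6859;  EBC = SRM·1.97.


SRM = 1.4922·23.9^0.6859 = 13.1604
EBC = 13.1604·1.97

25.9261 EBC


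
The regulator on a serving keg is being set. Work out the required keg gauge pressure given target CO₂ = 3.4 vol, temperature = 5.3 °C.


psi = vols/(0.01821 + 0.09011·e^(−0.04·T)) − 14.695
psi = 3.4/(0.01821 + 0.09011·e^(−0.04·5.3)) − 14.695

22.6242 psi


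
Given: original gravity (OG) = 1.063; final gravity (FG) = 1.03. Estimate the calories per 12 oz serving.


ABW = (OG−FG)·131.25·0.79/FG;  °P = 259 − 259/SG (for OG→OE and FG→AE);  RE = 0.1808·OE + 0.8192·AE;  Cal = (6.9·ABW + 4·(RE−0.1))·FG·3.55
ABW = (1.063 − 1.03)·131.25·0.79/1.03 = 3.3220
OE = 259 − 259/1.063 = 15.3500 °P
AE = 259 − 259/1.03 = 7.5437 °P
RE = 0.1808·15.3500 + 0.8192·7.5437 = 8.9551 °P
Cal = (6.9·3.3220 + 4·(8.9551−0.1))·1.03·3.55

213.3284 kcal


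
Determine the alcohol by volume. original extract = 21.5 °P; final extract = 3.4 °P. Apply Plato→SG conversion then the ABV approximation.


SG = 259/(259 − P);  ABV = (OG − FG)·131.25
OG = 259/(259 − 21.5) = 1.0905
FG = 259/(259 − 3.4) = 1.0133
ABV = (1.0905 − 1.0133)·131.25

10.1357 % ABV


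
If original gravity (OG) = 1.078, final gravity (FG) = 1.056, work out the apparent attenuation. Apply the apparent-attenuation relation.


AA = (OG − FG)/(OG − 1) · 100
AA = (1.078 − 1.056)/(1.078 − 1) · 100

28.2051 %


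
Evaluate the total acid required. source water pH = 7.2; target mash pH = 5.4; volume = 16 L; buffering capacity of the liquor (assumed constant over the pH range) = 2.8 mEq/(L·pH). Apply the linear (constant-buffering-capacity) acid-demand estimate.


acid = buffering capacity · (pH_source − pH_target) · V
acid = 2.8 · (7.2 − 5.4) · 16

80.6400 mEq


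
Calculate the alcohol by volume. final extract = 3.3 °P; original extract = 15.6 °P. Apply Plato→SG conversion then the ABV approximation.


SG = 259/(259 − P);  ABV = (OG − FG)·131.25
OG = 259/(259 − 15.6) = 1.0641
FG = 259/(259 − 3.3) = 1.0129
ABV = (1.0641 − 1.0129)·131.25

6.7182 % ABV


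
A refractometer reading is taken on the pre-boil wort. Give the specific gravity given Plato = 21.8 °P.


SG = 259/(259 − P)
SG = 259/(259 − 21.8)

1.0919


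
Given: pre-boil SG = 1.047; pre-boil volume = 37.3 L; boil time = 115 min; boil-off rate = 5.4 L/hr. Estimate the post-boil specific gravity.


V_post = V_pre − rate·(t/60);  SG_post = 1 + (SG_pre−1)·V_pre/V_post
V_post = 37.3 − 5.4·(115/60) = 26.9500
SG_post = 1 + (1.047 − 1)·37.3/26.9500

1.0651


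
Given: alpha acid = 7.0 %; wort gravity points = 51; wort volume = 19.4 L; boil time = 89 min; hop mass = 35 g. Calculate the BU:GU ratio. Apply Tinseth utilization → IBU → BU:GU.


U = 1.65·0.000125^(GP/1000)·(1−e^(−0.04t))/4.15;  IBU = (α/100)·m·U·1000/V;  BU:GU = IBU/GP
U = 1.65·0.000125^(51/1000)·(1−e^(−0.04·89))/4.15 = 0.2443
IBU = (7.0/100)·35·0.2443·1000/19.4 = 30.8470
BU:GU = 30.8470/51

0.6048


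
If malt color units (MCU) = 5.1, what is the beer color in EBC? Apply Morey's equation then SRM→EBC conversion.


SRM = 1.4922·MCU^0.6859;  EBC = SRM·1.97
SRM = 1.4922·5.1^0.6859 = 4.5619
EBC = 4.5619·1.97

8.9870 EBC


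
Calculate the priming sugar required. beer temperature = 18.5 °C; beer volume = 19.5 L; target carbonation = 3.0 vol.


residual = 14.695·(0.01821 + 0.09011·e^(−0.04·T));  sugar = (target − residual)·4.0·V
residual = 14.695·(0.01821 + 0.09011·e^(−0.04·18.5)) = 0.8994
sugar = (3.0 − 0.8994)·4.0·19.5

163.8488 g


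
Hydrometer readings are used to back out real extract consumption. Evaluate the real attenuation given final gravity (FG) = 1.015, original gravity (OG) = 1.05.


AA = (OG−FG)/(OG−1)·100;  RA = AA·0.8192
AA = (1.05 − 1.015)/(1.05 − 1)·100 = 70.0000
RA = 70.0000·0.8192

57.3440 %


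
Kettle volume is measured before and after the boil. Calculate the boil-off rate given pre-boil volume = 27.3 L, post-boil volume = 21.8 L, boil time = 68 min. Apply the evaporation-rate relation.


rate = (V_pre − V_post) / (t_min/60)
rate = (27.3 − 21.8) / (68/60)

4.8529 L/hr


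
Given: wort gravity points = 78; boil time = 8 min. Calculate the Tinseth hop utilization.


U = 1.65·0.000125^(GP/1000) · (1 − e^(−0.04·t))/4.15
bigness = 1.65·0.000125^(78/1000) = 0.8185
boil_factor = (1 − e^(−0.04·8))/4.15 = 0.0660
U = 0.8185 · 0.0660

0.0540


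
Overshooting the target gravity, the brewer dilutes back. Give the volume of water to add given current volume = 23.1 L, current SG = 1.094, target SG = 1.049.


V_water = V·((SG_curr − 1)/(SG_target − 1) − 1)
V_water = 23.1·((1.094 − 1)/(1.049 − 1) − 1)

21.2143 L


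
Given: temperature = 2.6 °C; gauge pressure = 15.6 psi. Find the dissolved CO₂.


vols = (P + 14.695)·(0.01821 + 0.09011·e^(−0.04·T))
vols = (15.6 + 14.695)·(0.01821 + 0.09011·e^(−0.04·2.6))

3.0119 volumes


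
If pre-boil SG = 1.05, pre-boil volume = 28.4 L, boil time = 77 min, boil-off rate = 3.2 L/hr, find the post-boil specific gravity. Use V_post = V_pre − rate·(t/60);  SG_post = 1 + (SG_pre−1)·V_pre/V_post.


V_post = 28.4 − 3.2·(77/60) = 24.2933
SG_post = 1 + (1.05 − 1)·28.4/24.2933

1.0585
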